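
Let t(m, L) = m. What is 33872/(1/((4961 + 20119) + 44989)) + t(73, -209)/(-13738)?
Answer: 32605455533911/13738 ≈ 2.3734e+9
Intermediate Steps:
33872/(1/((4961 + 20119) + 44989)) + t(73, -209)/(-13738) = 33872/(1/((4961 + 20119) + 44989)) + 73/(-13738) = 33872/(1/(25080 + 44989)) + 73*(-1/13738) = 33872/(1/70069) - 73/13738 = 33872*70069 - 73/13738 = 2373377168 - 73/13738 = 32605455533911/13738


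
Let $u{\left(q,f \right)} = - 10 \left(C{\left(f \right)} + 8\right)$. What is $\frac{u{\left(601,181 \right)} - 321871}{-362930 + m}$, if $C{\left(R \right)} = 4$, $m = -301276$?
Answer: $\frac{321991}{664206} \approx 0.48478$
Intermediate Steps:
$u{\left(q,f \right)} = -120$ ($u{\left(q,f \right)} = - 10 \left(4 + 8\right) = \left(-10\right) 12 = -120$)
$\frac{u{\left(601,181 \right)} - 321871}{-362930 + m} = \frac{-120 - 321871}{-362930 - 301276} = - \frac{321991}{-664206} = \left(-321991\right) \left(- \frac{1}{664206}\right) = \frac{321991}{664206}$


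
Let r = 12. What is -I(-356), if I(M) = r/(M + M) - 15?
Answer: 2673/178 ≈ 15.017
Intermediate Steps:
I(M) = -15 + 6/M (I(M) = 12/(M + M) - 15 = 12/(2*M) - 15 = (1/(2*M))*12 - 15 = 6/M - 15 = -15 + 6/M)
-I(-356) = -(-15 + 6/(-356)) = -(-15 + 6*(-1/356)) = -(-15 - 3/178) = -1*(-2673/178) = 2673/178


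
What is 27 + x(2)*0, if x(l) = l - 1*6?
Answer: 27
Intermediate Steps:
x(l) = -6 + l (x(l) = l - 6 = -6 + l)
27 + x(2)*0 = 27 + (-6 + 2)*0 = 27 - 4*0 = 27 + 0 = 27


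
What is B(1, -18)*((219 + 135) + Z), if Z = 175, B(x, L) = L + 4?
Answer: -7406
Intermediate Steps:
B(x, L) = 4 + L
B(1, -18)*((219 + 135) + Z) = (4 - 18)*((219 + 135) + 175) = -14*(354 + 175) = -14*529 = -7406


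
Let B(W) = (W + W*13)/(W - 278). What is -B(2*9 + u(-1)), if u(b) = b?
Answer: 238/261 ≈ 0.91188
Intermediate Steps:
B(W) = 14*W/(-278 + W) (B(W) = (W + 13*W)/(-278 + W) = (14*W)/(-278 + W) = 14*W/(-278 + W))
-B(2*9 + u(-1)) = -14*(2*9 - 1)/(-278 + (2*9 - 1)) = -14*(18 - 1)/(-278 + (18 - 1)) = -14*17/(-278 + 17) = -14*17/(-261) = -14*17*(-1)/261 = -1*(-238/261) = 238/261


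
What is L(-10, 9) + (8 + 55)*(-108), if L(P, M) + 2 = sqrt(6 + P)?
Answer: -6806 + 2*I ≈ -6806.0 + 2.0*I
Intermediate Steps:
L(P, M) = -2 + sqrt(6 + P)
L(-10, 9) + (8 + 55)*(-108) = (-2 + sqrt(6 - 10)) + (8 + 55)*(-108) = (-2 + sqrt(-4)) + 63*(-108) = (-2 + 2*I) - 6804 = -6806 + 2*I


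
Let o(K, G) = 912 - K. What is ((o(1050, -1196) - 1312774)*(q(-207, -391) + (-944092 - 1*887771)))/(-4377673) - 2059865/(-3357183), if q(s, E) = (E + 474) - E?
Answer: -8072178358045624399/14696649375159 ≈ -5.4925e+5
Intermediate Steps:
q(s, E) = 474 (q(s, E) = (474 + E) - E = 474)
((o(1050, -1196) - 1312774)*(q(-207, -391) + (-944092 - 1*887771)))/(-4377673) - 2059865/(-3357183) = (((912 - 1*1050) - 1312774)*(474 + (-944092 - 1*887771)))/(-4377673) - 2059865/(-3357183) = (((912 - 1050) - 1312774)*(474 + (-944092 - 887771)))*(-1/4377673) - 2059865*(-1/3357183) = ((-138 - 1312774)*(474 - 1831863))*(-1/4377673) + 2059865/3357183 = -1312912*(-1831389)*(-1/4377673) + 2059865/3357183 = 2404452594768*(-1/4377673) + 2059865/3357183 = -2404452594768/4377673 + 2059865/3357183 = -8072178358045624399/14696649375159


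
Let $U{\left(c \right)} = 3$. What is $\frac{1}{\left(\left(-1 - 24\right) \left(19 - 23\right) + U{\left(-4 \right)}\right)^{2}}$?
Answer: $\frac{1}{10609} \approx 9.426 \cdot 10^{-5}$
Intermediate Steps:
$\frac{1}{\left(\left(-1 - 24\right) \left(19 - 23\right) + U{\left(-4 \right)}\right)^{2}} = \frac{1}{\left(\left(-1 - 24\right) \left(19 - 23\right) + 3\right)^{2}} = \frac{1}{\left(\left(-25\right) \left(-4\right) + 3\right)^{2}} = \frac{1}{\left(100 + 3\right)^{2}} = \frac{1}{103^{2}} = \frac{1}{10609}$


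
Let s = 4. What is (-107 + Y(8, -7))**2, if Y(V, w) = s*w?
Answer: 18225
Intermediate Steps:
Y(V, w) = 4*w
(-107 + Y(8, -7))**2 = (-107 + 4*(-7))**2 = (-107 - 28)**2 = (-135)**2 = 18225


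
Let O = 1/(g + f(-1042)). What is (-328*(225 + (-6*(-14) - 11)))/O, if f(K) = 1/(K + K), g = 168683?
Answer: -8590118325756/521 ≈ -1.6488e+10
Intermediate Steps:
f(K) = 1/(2*K)
O = 2084/351535371 (O = 1/(168683 + (1/2)/(-1042)) = 1/(168683 + (1/2)*(-1/1042)) = 1/(168683 - 1/2084) = 1/(351535371/2084) = 2084/351535371 ≈ 5.9283e-6)
(-328*(225 + (-6*(-14) - 11)))/O = (-328*(225 + (-6*(-14) - 11)))/(2084/351535371) = -328*(225 + (84 - 11))*(351535371/2084) = -328*(225 + 73)*(351535371/2084) = -328*298*(351535371/2084) = -97744*351535371/2084 = -8590118325756/521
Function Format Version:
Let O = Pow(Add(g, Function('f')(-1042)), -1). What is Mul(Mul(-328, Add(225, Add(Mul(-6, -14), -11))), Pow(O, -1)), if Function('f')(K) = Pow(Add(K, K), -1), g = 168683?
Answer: Rational(-8590118325756, 521) ≈ -1.6488e+10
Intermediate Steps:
Function('f')(K) = Mul(Rational(1, 2), Pow(K, -1)) (Function('f')(K) = Pow(Mul(2, K), -1) = Mul(Rational(1, 2), Pow(K, -1)))
O = Rational(2084, 351535371) (O = Pow(Add(168683, Mul(Rational(1, 2), Pow(-1042, -1))), -1) = Pow(Add(168683, Mul(Rational(1, 2), Rational(-1, 1042))), -1) = Pow(Add(168683, Rational(-1, 2084)), -1) = Pow(Rational(351535371, 2084), -1) = Rational(2084, 351535371) ≈ 5.9283e-6)
Mul(Mul(-328, Add(225, Add(Mul(-6, -14), -11))), Pow(O, -1)) = Mul(Mul(-328, Add(225, Add(Mul(-6, -14), -11))), Pow(Rational(2084, 351535371), -1)) = Mul(Mul(-328, Add(225, Add(84, -11))), Rational(351535371, 2084)) = Mul(Mul(-328, Add(225, 73)), Rational(351535371, 2084)) = Mul(Mul(-328, 298), Rational(351535371, 2084)) = Mul(-97744, Rational(351535371, 2084)) = Rational(-8590118325756, 521)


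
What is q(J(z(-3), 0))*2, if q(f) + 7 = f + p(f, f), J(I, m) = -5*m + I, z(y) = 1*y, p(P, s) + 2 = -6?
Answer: -36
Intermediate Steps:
p(P, s) = -8 (p(P, s) = -2 - 6 = -8)
z(y) = y
J(I, m) = I - 5*m
q(f) = -15 + f (q(f) = -7 + (f - 8) = -7 + (-8 + f) = -15 + f)
q(J(z(-3), 0))*2 = (-15 + (-3 - 5*0))*2 = (-15 + (-3 + 0))*2 = (-15 - 3)*2 = -18*2 = -36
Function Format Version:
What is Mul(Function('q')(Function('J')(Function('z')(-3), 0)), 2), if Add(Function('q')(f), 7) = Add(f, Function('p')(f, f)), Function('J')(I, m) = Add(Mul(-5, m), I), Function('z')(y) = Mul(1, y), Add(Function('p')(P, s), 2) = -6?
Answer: -36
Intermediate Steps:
Function('p')(P, s) = -8 (Function('p')(P, s) = Add(-2, -6) = -8)
Function('z')(y) = y
Function('J')(I, m) = Add(I, Mul(-5, m))
Function('q')(f) = Add(-15, f) (Function('q')(f) = Add(-7, Add(f, -8)) = Add(-7, Add(-8, f)) = Add(-15, f))
Mul(Function('q')(Function('J')(Function('z')(-3), 0)), 2) = Mul(Add(-15, Add(-3, Mul(-5, 0))), 2) = Mul(Add(-15, Add(-3, 0)), 2) = Mul(Add(-15, -3), 2) = Mul(-18, 2) = -36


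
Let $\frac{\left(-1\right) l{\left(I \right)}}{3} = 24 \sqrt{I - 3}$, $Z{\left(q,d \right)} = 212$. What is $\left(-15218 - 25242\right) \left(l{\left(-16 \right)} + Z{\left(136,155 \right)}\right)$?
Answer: $-8577520 + 2913120 i \sqrt{19} \approx -8.5775 \cdot 10^{6} + 1.2698 \cdot 10^{7} i$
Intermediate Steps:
$l{\left(I \right)} = - 72 \sqrt{-3 + I}$ ($l{\left(I \right)} = - 3 \cdot 24 \sqrt{I - 3} = - 3 \cdot 24 \sqrt{-3 + I} = - 72 \sqrt{-3 + I}$)
$\left(-15218 - 25242\right) \left(l{\left(-16 \right)} + Z{\left(136,155 \right)}\right) = \left(-15218 - 25242\right) \left(- 72 \sqrt{-3 - 16} + 212\right) = - 40460 \left(- 72 \sqrt{-19} + 212\right) = - 40460 \left(- 72 i \sqrt{19} + 212\right) = - 40460 \left(212 - 72 i \sqrt{19}\right) = -8577520 + 2913120 i \sqrt{19}$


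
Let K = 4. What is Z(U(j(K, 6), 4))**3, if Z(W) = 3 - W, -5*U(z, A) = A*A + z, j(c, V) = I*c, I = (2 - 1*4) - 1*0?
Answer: 12167/125 ≈ 97.336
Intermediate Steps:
I = -2 (I = (2 - 4) + 0 = -2 + 0 = -2)
j(c, V) = -2*c
U(z, A) = -z/5 - A**2/5 (U(z, A) = -(A*A + z)/5 = -(A**2 + z)/5 = -(z + A**2)/5 = -z/5 - A**2/5)
Z(U(j(K, 6), 4))**3 = (3 - (-(-2)*4/5 - 1/5*4**2))**3 = (3 - (-1/5*(-8) - 1/5*16))**3 = (3 - (8/5 - 16/5))**3 = (3 - 1*(-8/5))**3 = (3 + 8/5)**3 = (23/5)**3 = 12167/125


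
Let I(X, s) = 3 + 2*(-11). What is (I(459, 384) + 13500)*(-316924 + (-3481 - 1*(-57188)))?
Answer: -3548428377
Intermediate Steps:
I(X, s) = -19 (I(X, s) = 3 - 22 = -19)
(I(459, 384) + 13500)*(-316924 + (-3481 - 1*(-57188))) = (-19 + 13500)*(-316924 + (-3481 - 1*(-57188))) = 13481*(-316924 + (-3481 + 57188)) = 13481*(-316924 + 53707) = 13481*(-263217) = -3548428377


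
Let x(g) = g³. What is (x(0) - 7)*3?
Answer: -21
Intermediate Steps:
(x(0) - 7)*3 = (0³ - 7)*3 = (0 - 7)*3 = -7*3 = -21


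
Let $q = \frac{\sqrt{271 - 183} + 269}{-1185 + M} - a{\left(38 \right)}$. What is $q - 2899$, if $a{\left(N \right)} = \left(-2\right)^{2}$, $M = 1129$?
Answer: $- \frac{162837}{56} - \frac{\sqrt{22}}{28} \approx -2908.0$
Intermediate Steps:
$a{\left(N \right)} = 4$
$q = - \frac{493}{56} - \frac{\sqrt{22}}{28}$ ($q = \frac{\sqrt{271 - 183} + 269}{-1185 + 1129} - 4 = \frac{\sqrt{88} + 269}{-56} - 4 = \left(2 \sqrt{22} + 269\right) \left(- \frac{1}{56}\right) - 4 = \left(269 + 2 \sqrt{22}\right) \left(- \frac{1}{56}\right) - 4 = \left(- \frac{269}{56} - \frac{\sqrt{22}}{28}\right) - 4 = - \frac{493}{56} - \frac{\sqrt{22}}{28} \approx -8.9711$)
$q - 2899 = \left(- \frac{493}{56} - \frac{\sqrt{22}}{28}\right) - 2899 = - \frac{162837}{56} - \frac{\sqrt{22}}{28}$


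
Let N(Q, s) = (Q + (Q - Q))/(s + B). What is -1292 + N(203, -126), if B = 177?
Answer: -65689/51 ≈ -1288.0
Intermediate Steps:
N(Q, s) = Q/(177 + s) (N(Q, s) = (Q + (Q - Q))/(s + 177) = (Q + 0)/(177 + s) = Q/(177 + s))
-1292 + N(203, -126) = -1292 + 203/(177 - 126) = -1292 + 203/51 = -65689/51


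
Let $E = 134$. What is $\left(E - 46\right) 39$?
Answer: $3432$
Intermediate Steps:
$\left(E - 46\right) 39 = \left(134 - 46\right) 39 = 88 \cdot 39 = 3432$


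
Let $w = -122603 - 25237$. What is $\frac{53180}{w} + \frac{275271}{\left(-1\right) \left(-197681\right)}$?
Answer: $\frac{137197223}{132841632} \approx 1.0328$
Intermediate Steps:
$w = -147840$
$\frac{53180}{w} + \frac{275271}{\left(-1\right) \left(-197681\right)} = \frac{53180}{-147840} + \frac{275271}{\left(-1\right) \left(-197681\right)} = 53180 \left(- \frac{1}{147840}\right) + \frac{275271}{197681} = - \frac{2659}{7392} + 275271 \cdot \frac{1}{197681} = - \frac{2659}{7392} + \frac{275271}{197681} = \frac{137197223}{132841632}$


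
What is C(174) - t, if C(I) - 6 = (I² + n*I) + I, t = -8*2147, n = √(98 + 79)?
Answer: 47632 + 174*√177 ≈ 49947.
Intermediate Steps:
n = √177 ≈ 13.304
t = -17176
C(I) = 6 + I + I² + I*√177 (C(I) = 6 + ((I² + √177*I) + I) = 6 + ((I² + I*√177) + I) = 6 + (I + I² + I*√177) = 6 + I + I² + I*√177)
C(174) - t = (6 + 174 + 174² + 174*√177) - 1*(-17176) = (6 + 174 + 30276 + 174*√177) + 17176 = (30456 + 174*√177) + 17176 = 47632 + 174*√177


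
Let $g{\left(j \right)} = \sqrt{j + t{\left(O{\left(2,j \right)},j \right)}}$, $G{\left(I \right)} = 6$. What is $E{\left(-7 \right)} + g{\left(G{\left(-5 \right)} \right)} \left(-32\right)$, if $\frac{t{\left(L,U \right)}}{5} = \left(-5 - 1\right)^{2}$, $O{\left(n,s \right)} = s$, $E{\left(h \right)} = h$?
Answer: $-7 - 32 \sqrt{186} \approx -443.42$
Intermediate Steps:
$t{\left(L,U \right)} = 180$ ($t{\left(L,U \right)} = 5 \left(-5 - 1\right)^{2} = 5 \left(-6\right)^{2} = 5 \cdot 36 = 180$)
$g{\left(j \right)} = \sqrt{180 + j}$ ($g{\left(j \right)} = \sqrt{j + 180} = \sqrt{180 + j}$)
$E{\left(-7 \right)} + g{\left(G{\left(-5 \right)} \right)} \left(-32\right) = -7 + \sqrt{180 + 6} \left(-32\right) = -7 + \sqrt{186} \left(-32\right) = -7 - 32 \sqrt{186}$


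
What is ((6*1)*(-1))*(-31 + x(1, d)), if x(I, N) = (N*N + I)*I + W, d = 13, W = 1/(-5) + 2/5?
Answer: -4176/5 ≈ -835.20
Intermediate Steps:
W = 1/5 (W = 1*(-1/5) + 2*(1/5) = -1/5 + 2/5 = 1/5 ≈ 0.20000)
x(I, N) = 1/5 + I*(I + N**2) (x(I, N) = (N*N + I)*I + 1/5 = (N**2 + I)*I + 1/5 = (I + N**2)*I + 1/5 = I*(I + N**2) + 1/5 = 1/5 + I*(I + N**2))
((6*1)*(-1))*(-31 + x(1, d)) = ((6*1)*(-1))*(-31 + (1/5 + 1**2 + 1*13**2)) = (6*(-1))*(-31 + (1/5 + 1 + 1*169)) = -6*(-31 + (1/5 + 1 + 169)) = -6*(-31 + 851/5) = -6*696/5 = -4176/5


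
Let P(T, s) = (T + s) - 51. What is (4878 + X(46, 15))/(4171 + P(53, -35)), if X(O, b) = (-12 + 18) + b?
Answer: 4899/4138 ≈ 1.1839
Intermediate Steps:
P(T, s) = -51 + T + s
X(O, b) = 6 + b
(4878 + X(46, 15))/(4171 + P(53, -35)) = (4878 + (6 + 15))/(4171 + (-51 + 53 - 35)) = (4878 + 21)/(4171 - 33) = 4899/4138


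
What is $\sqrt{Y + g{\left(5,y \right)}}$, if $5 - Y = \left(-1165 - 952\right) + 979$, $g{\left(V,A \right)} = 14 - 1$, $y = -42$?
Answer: $34$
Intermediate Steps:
$g{\left(V,A \right)} = 13$
$Y = 1143$ ($Y = 5 - \left(\left(-1165 - 952\right) + 979\right) = 5 - \left(-2117 + 979\right) = 5 - -1138 = 5 + 1138 = 1143$)
$\sqrt{Y + g{\left(5,y \right)}} = \sqrt{1143 + 13} = \sqrt{1156} = 34$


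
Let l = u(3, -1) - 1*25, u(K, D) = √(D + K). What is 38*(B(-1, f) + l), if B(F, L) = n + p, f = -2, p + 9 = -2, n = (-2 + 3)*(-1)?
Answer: -1406 + 38*√2 ≈ -1352.3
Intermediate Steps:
n = -1 (n = 1*(-1) = -1)
p = -11 (p = -9 - 2 = -11)
l = -25 + √2 (l = √(-1 + 3) - 1*25 = √2 - 25 = -25 + √2 ≈ -23.586)
B(F, L) = -12 (B(F, L) = -1 - 11 = -12)
38*(B(-1, f) + l) = 38*(-12 + (-25 + √2)) = 38*(-37 + √2) = -1406 + 38*√2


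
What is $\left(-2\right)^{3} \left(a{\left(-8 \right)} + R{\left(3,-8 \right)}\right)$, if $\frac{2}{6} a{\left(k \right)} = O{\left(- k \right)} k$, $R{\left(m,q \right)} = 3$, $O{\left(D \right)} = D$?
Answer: $1512$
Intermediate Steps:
$a{\left(k \right)} = - 3 k^{2}$ ($a{\left(k \right)} = 3 - k k = 3 \left(- k^{2}\right) = - 3 k^{2}$)
$\left(-2\right)^{3} \left(a{\left(-8 \right)} + R{\left(3,-8 \right)}\right) = \left(-2\right)^{3} \left(- 3 \left(-8\right)^{2} + 3\right) = - 8 \left(\left(-3\right) 64 + 3\right) = - 8 \left(-192 + 3\right) = \left(-8\right) \left(-189\right) = 1512$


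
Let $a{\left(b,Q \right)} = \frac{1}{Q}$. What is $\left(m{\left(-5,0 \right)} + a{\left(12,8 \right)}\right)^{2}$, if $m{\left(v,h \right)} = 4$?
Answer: $\frac{1089}{64} \approx 17.016$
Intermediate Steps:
$\left(m{\left(-5,0 \right)} + a{\left(12,8 \right)}\right)^{2} = \left(4 + \frac{1}{8}\right)^{2} = \left(\frac{33}{8}\right)^{2} = \frac{1089}{64}$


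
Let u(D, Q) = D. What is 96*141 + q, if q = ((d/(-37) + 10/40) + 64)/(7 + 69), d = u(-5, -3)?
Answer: 152262457/11248 ≈ 13537.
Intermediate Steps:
d = -5
q = 9529/11248 (q = ((-5/(-37) + 10/40) + 64)/(7 + 69) = ((-5*(-1/37) + 10*(1/40)) + 64)/76 = ((5/37 + ¼) + 64)*(1/76) = (57/148 + 64)*(1/76) = (9529/148)*(1/76) = 9529/11248 ≈ 0.84717)
96*141 + q = 96*141 + 9529/11248 = 13536 + 9529/11248 = 152262457/11248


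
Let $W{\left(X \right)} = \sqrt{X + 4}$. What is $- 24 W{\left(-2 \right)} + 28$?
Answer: $28 - 24 \sqrt{2} \approx -5.9411$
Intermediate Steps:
$W{\left(X \right)} = \sqrt{4 + X}$
$- 24 W{\left(-2 \right)} + 28 = - 24 \sqrt{4 - 2} + 28 = - 24 \sqrt{2} + 28 = 28 - 24 \sqrt{2}$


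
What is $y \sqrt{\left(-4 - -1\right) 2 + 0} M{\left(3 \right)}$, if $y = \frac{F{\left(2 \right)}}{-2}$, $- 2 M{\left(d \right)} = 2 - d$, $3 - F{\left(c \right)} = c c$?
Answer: $\frac{i \sqrt{6}}{4} \approx 0.61237 i$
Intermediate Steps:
$F{\left(c \right)} = 3 - c^{2}$ ($F{\left(c \right)} = 3 - c c = 3 - c^{2}$)
$M{\left(d \right)} = -1 + \frac{d}{2}$ ($M{\left(d \right)} = - \frac{2 - d}{2} = -1 + \frac{d}{2}$)
$y = \frac{1}{2}$ ($y = \frac{3 - 2^{2}}{-2} = \left(3 - 4\right) \left(- \frac{1}{2}\right) = \left(-1\right) \left(- \frac{1}{2}\right) = \frac{1}{2} \approx 0.5$)
$y \sqrt{\left(-4 - -1\right) 2 + 0} M{\left(3 \right)} = \frac{\sqrt{\left(-4 - -1\right) 2 + 0}}{2} \left(-1 + \frac{1}{2} \cdot 3\right) = \frac{\sqrt{\left(-4 + 1\right) 2 + 0}}{2} \left(-1 + \frac{3}{2}\right) = \frac{\sqrt{\left(-3\right) 2 + 0}}{2} \cdot \frac{1}{2} = \frac{\sqrt{-6 + 0}}{2} \cdot \frac{1}{2} = \frac{\sqrt{-6}}{2} \cdot \frac{1}{2} = \frac{i \sqrt{6}}{2} \cdot \frac{1}{2} = \frac{i \sqrt{6}}{4}$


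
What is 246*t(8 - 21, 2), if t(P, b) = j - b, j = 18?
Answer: 3936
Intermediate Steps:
t(P, b) = 18 - b
246*t(8 - 21, 2) = 246*(18 - 1*2) = 246*(18 - 2) = 246*16 = 3936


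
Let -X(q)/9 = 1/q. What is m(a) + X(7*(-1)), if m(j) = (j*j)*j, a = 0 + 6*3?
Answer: 40833/7 ≈ 5833.3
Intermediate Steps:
a = 18 (a = 0 + 18 = 18)
m(j) = j³ (m(j) = j²*j = j³)
X(q) = -9/q
m(a) + X(7*(-1)) = 18³ - 9/(7*(-1)) = 5832 - 9/(-7) = 5832 - 9*(-⅐) = 5832 + 9/7 = 40833/7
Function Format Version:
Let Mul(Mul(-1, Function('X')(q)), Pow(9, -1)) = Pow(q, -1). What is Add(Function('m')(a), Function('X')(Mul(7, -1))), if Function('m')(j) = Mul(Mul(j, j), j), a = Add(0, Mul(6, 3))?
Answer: Rational(40833, 7) ≈ 5833.3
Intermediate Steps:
a = 18 (a = Add(0, 18) = 18)
Function('m')(j) = Pow(j, 3) (Function('m')(j) = Mul(Pow(j, 2), j) = Pow(j, 3))
Function('X')(q) = Mul(-9, Pow(q, -1))
Add(Function('m')(a), Function('X')(Mul(7, -1))) = Add(Pow(18, 3), Mul(-9, Pow(Mul(7, -1), -1))) = Add(5832, Mul(-9, Pow(-7, -1))) = Add(5832, Mul(-9, Rational(-1, 7))) = Add(5832, Rational(9, 7)) = Rational(40833, 7)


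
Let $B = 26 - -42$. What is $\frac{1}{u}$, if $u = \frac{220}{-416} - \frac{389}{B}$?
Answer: $- \frac{1768}{11049} \approx -0.16001$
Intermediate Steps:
$B = 68$ ($B = 26 + 42 = 68$)
$u = - \frac{11049}{1768}$ ($u = \frac{220}{-416} - \frac{389}{68} = 220 \left(- \frac{1}{416}\right) - \frac{389}{68} = - \frac{55}{104} - \frac{389}{68} = - \frac{11049}{1768} \approx -6.2494$)
$\frac{1}{u} = \frac{1}{- \frac{11049}{1768}} = - \frac{1768}{11049}$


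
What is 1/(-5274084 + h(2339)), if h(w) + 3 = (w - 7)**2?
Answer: 1/164137 ≈ 6.0925e-6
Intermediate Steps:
h(w) = -3 + (-7 + w)**2 (h(w) = -3 + (w - 7)**2 = -3 + (-7 + w)**2)
1/(-5274084 + h(2339)) = 1/(-5274084 + (-3 + (-7 + 2339)**2)) = 1/(-5274084 + (-3 + 2332**2)) = 1/(-5274084 + (-3 + 5438224)) = 1/(-5274084 + 5438221) = 1/164137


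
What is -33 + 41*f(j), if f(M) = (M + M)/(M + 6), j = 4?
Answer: -⅕ ≈ -0.20000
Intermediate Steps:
f(M) = 2*M/(6 + M) (f(M) = (2*M)/(6 + M) = 2*M/(6 + M))
-33 + 41*f(j) = -33 + 41*(2*4/(6 + 4)) = -33 + 41*(2*4/10) = -33 + 41*(2*4*(⅒)) = -33 + 41*(⅘) = -33 + 164/5 = -⅕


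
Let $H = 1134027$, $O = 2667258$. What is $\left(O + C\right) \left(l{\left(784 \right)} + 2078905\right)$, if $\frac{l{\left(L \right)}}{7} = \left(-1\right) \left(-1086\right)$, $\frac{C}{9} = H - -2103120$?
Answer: $66354221367567$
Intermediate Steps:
$C = 29134323$ ($C = 9 \left(1134027 - -2103120\right) = 9 \left(1134027 + 2103120\right) = 9 \cdot 3237147 = 29134323$)
$l{\left(L \right)} = 7602$ ($l{\left(L \right)} = 7 \left(\left(-1\right) \left(-1086\right)\right) = 7 \cdot 1086 = 7602$)
$\left(O + C\right) \left(l{\left(784 \right)} + 2078905\right) = \left(2667258 + 29134323\right) \left(7602 + 2078905\right) = 31801581 \cdot 2086507 = 66354221367567$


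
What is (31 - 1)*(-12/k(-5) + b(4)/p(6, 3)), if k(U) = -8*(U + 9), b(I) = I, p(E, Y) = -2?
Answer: -195/4 ≈ -48.750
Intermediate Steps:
k(U) = -72 - 8*U (k(U) = -8*(9 + U) = -72 - 8*U)
(31 - 1)*(-12/k(-5) + b(4)/p(6, 3)) = (31 - 1)*(-12/(-72 - 8*(-5)) + 4/(-2)) = 30*(-12/(-72 + 40) + 4*(-½)) = 30*(-12/(-32) - 2) = 30*(-12*(-1/32) - 2) = 30*(3/8 - 2) = 30*(-13/8) = -195/4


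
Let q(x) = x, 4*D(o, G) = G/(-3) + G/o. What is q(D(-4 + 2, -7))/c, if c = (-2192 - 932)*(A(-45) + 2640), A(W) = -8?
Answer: -5/28190976 ≈ -1.7736e-7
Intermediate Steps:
D(o, G) = -G/12 + G/(4*o) (D(o, G) = (G/(-3) + G/o)/4 = (G*(-1/3) + G/o)/4 = (-G/3 + G/o)/4 = -G/12 + G/(4*o))
c = -8222368 (c = (-2192 - 932)*(-8 + 2640) = -3124*2632 = -8222368)
q(D(-4 + 2, -7))/c = ((1/12)*(-7)*(3 - (-4 + 2))/(-4 + 2))/(-8222368) = ((1/12)*(-7)*(3 - 1*(-2))/(-2))*(-1/8222368) = ((1/12)*(-7)*(-1/2)*(3 + 2))*(-1/8222368) = ((1/12)*(-7)*(-1/2)*5)*(-1/8222368) = (35/24)*(-1/8222368) = -5/28190976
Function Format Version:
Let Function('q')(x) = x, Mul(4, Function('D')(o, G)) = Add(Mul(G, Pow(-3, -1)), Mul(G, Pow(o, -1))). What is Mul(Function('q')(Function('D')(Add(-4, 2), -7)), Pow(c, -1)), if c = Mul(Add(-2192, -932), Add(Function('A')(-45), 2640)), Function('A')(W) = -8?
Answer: Rational(-5, 28190976) ≈ -1.7736e-7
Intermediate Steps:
Function('D')(o, G) = Add(Mul(Rational(-1, 12), G), Mul(Rational(1, 4), G, Pow(o, -1))) (Function('D')(o, G) = Mul(Rational(1, 4), Add(Mul(G, Pow(-3, -1)), Mul(G, Pow(o, -1)))) = Mul(Rational(1, 4), Add(Mul(G, Rational(-1, 3)), Mul(G, Pow(o, -1)))) = Mul(Rational(1, 4), Add(Mul(Rational(-1, 3), G), Mul(G, Pow(o, -1)))) = Add(Mul(Rational(-1, 12), G), Mul(Rational(1, 4), G, Pow(o, -1))))
c = -8222368 (c = Mul(Add(-2192, -932), Add(-8, 2640)) = Mul(-3124, 2632) = -8222368)
Mul(Function('q')(Function('D')(Add(-4, 2), -7)), Pow(c, -1)) = Mul(Mul(Rational(1, 12), -7, Pow(Add(-4, 2), -1), Add(3, Mul(-1, Add(-4, 2)))), Pow(-8222368, -1)) = Mul(Mul(Rational(1, 12), -7, Pow(-2, -1), Add(3, Mul(-1, -2))), Rational(-1, 8222368)) = Mul(Mul(Rational(1, 12), -7, Rational(-1, 2), Add(3, 2)), Rational(-1, 8222368)) = Mul(Mul(Rational(1, 12), -7, Rational(-1, 2), 5), Rational(-1, 8222368)) = Mul(Rational(35, 24), Rational(-1, 8222368)) = Rational(-5, 28190976)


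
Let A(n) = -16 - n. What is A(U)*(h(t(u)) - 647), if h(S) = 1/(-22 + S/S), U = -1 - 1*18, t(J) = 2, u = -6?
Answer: -13588/7 ≈ -1941.1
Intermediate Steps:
U = -19 (U = -1 - 18 = -19)
h(S) = -1/21 (h(S) = 1/(-22 + 1) = 1/(-21) = -1/21)
A(U)*(h(t(u)) - 647) = (-16 - 1*(-19))*(-1/21 - 647) = (-16 + 19)*(-13588/21) = 3*(-13588/21) = -13588/7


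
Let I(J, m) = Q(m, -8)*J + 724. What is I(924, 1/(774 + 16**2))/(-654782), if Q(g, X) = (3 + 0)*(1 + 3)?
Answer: -5906/327391 ≈ -0.018040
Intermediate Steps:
Q(g, X) = 12 (Q(g, X) = 3*4 = 12)
I(J, m) = 724 + 12*J (I(J, m) = 12*J + 724 = 724 + 12*J)
I(924, 1/(774 + 16**2))/(-654782) = (724 + 12*924)/(-654782) = (724 + 11088)*(-1/654782) = 11812*(-1/654782) = -5906/327391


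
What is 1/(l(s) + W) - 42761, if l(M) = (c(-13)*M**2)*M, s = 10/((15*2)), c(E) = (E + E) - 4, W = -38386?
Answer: -14773241333/345484 ≈ -42761.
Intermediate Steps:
c(E) = -4 + 2*E (c(E) = 2*E - 4 = -4 + 2*E)
s = 1/3 (s = 10/30 = 10*(1/30) = 1/3 ≈ 0.33333)
l(M) = -30*M**3 (l(M) = ((-4 + 2*(-13))*M**2)*M = ((-4 - 26)*M**2)*M = (-30*M**2)*M = -30*M**3)
1/(l(s) + W) - 42761 = 1/(-30*(1/3)**3 - 38386) - 42761 = 1/(-30*1/27 - 38386) - 42761 = 1/(-10/9 - 38386) - 42761 = 1/(-345484/9) - 42761 = -9/345484 - 42761 = -14773241333/345484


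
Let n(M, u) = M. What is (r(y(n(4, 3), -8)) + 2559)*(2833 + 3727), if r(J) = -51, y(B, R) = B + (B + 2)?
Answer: 16452480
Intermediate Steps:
y(B, R) = 2 + 2*B (y(B, R) = B + (2 + B) = 2 + 2*B)
(r(y(n(4, 3), -8)) + 2559)*(2833 + 3727) = (-51 + 2559)*(2833 + 3727) = 2508*6560 = 16452480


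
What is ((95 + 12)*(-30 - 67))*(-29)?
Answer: 300991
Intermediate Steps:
((95 + 12)*(-30 - 67))*(-29) = (107*(-97))*(-29) = -10379*(-29) = 300991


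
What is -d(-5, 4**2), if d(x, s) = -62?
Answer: 62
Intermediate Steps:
-d(-5, 4**2) = -1*(-62) = 62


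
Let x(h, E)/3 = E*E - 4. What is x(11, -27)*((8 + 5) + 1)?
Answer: 30450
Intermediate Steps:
x(h, E) = -12 + 3*E² (x(h, E) = 3*(E*E - 4) = 3*(E² - 4) = 3*(-4 + E²) = -12 + 3*E²)
x(11, -27)*((8 + 5) + 1) = (-12 + 3*(-27)²)*((8 + 5) + 1) = (-12 + 3*729)*(13 + 1) = (-12 + 2187)*14 = 2175*14 = 30450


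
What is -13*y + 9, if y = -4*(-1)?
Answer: -43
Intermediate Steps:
y = 4
-13*y + 9 = -13*4 + 9 = -52 + 9 = -43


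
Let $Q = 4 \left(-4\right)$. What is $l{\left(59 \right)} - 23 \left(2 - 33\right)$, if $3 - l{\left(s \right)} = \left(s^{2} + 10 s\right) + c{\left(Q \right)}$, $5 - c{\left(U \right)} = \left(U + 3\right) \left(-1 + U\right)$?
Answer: $-3139$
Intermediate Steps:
$Q = -16$
$c{\left(U \right)} = 5 - \left(-1 + U\right) \left(3 + U\right)$ ($c{\left(U \right)} = 5 - \left(U + 3\right) \left(-1 + U\right) = 5 - \left(3 + U\right) \left(-1 + U\right) = 5 - \left(-1 + U\right) \left(3 + U\right)$)
$l{\left(s \right)} = 219 - s^{2} - 10 s$ ($l{\left(s \right)} = 3 - \left(\left(s^{2} + 10 s\right) - 216\right) = 3 - \left(-216 + s^{2} + 10 s\right) = 219 - s^{2} - 10 s$)
$l{\left(59 \right)} - 23 \left(2 - 33\right) = \left(219 - 59^{2} - 590\right) - 23 \left(2 - 33\right) = \left(219 - 3481 - 590\right) - -713 = \left(219 - 3481 - 590\right) + 713 = -3852 + 713 = -3139$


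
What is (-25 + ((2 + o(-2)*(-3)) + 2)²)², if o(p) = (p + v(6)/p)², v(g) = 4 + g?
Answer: 417139776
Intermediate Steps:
o(p) = (p + 10/p)² (o(p) = (p + (4 + 6)/p)² = (p + 10/p)²)
(-25 + ((2 + o(-2)*(-3)) + 2)²)² = (-25 + ((2 + ((10 + (-2)²)²/(-2)²)*(-3)) + 2)²)² = (-25 + ((2 + ((10 + 4)²/4)*(-3)) + 2)²)² = (-25 + ((2 + ((¼)*14²)*(-3)) + 2)²)² = (-25 + ((2 + ((¼)*196)*(-3)) + 2)²)² = (-25 + ((2 + 49*(-3)) + 2)²)² = (-25 + ((2 - 147) + 2)²)² = (-25 + (-145 + 2)²)² = (-25 + (-143)²)² = (-25 + 20449)² = 20424² = 417139776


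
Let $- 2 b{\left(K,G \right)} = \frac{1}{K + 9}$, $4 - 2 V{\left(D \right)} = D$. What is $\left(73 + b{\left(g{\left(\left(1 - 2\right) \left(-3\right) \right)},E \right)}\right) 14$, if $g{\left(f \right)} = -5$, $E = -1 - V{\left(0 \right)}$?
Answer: $\frac{4081}{4} \approx 1020.3$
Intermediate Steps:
$V{\left(D \right)} = 2 - \frac{D}{2}$
$E = -3$ ($E = -1 - \left(2 - 0\right) = -1 - \left(2 + 0\right) = -1 - 2 = -3$)
$b{\left(K,G \right)} = - \frac{1}{2 \left(9 + K\right)}$ ($b{\left(K,G \right)} = - \frac{1}{2 \left(K + 9\right)} = - \frac{1}{2 \left(9 + K\right)}$)
$\left(73 + b{\left(g{\left(\left(1 - 2\right) \left(-3\right) \right)},E \right)}\right) 14 = \left(73 - \frac{1}{18 + 2 \left(-5\right)}\right) 14 = \left(73 - \frac{1}{18 - 10}\right) 14 = \left(73 - \frac{1}{8}\right) 14 = \frac{583}{8} \cdot 14 = \frac{4081}{4}$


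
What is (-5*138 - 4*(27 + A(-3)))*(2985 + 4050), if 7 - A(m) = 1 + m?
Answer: -5867190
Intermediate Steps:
A(m) = 6 - m (A(m) = 7 - (1 + m) = 7 + (-1 - m) = 6 - m)
(-5*138 - 4*(27 + A(-3)))*(2985 + 4050) = (-5*138 - 4*(27 + (6 - 1*(-3))))*(2985 + 4050) = (-690 - 4*(27 + (6 + 3)))*7035 = (-690 - 4*(27 + 9))*7035 = (-690 - 4*36)*7035 = (-690 - 144)*7035 = -834*7035 = -5867190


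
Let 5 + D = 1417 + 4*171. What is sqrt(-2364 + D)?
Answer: 2*I*sqrt(67) ≈ 16.371*I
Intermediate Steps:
D = 2096 (D = -5 + (1417 + 4*171) = -5 + (1417 + 684) = -5 + 2101 = 2096)
sqrt(-2364 + D) = sqrt(-2364 + 2096) = sqrt(-268) = 2*I*sqrt(67)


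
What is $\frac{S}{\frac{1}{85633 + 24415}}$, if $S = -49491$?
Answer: $-5446385568$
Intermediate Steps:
$\frac{S}{\frac{1}{85633 + 24415}} = - \frac{49491}{\frac{1}{85633 + 24415}} = - \frac{49491}{\frac{1}{110048}} = - 49491 \frac{1}{\frac{1}{110048}} = \left(-49491\right) 110048 = -5446385568$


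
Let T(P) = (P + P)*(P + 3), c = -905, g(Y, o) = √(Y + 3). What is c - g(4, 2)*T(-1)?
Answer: -905 + 4*√7 ≈ -894.42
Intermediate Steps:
g(Y, o) = √(3 + Y)
T(P) = 2*P*(3 + P) (T(P) = (2*P)*(3 + P) = 2*P*(3 + P))
c - g(4, 2)*T(-1) = -905 - √(3 + 4)*2*(-1)*(3 - 1) = -905 - √7*2*(-1)*2 = -905 - √7*(-4) = -905 - (-4)*√7 = -905 + 4*√7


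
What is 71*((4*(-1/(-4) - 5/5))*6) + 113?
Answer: -1165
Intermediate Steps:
71*((4*(-1/(-4) - 5/5))*6) + 113 = 71*((4*(-1*(-1/4) - 5*1/5))*6) + 113 = 71*((4*(1/4 - 1))*6) + 113 = 71*((4*(-3/4))*6) + 113 = 71*(-3*6) + 113 = 71*(-18) + 113 = -1278 + 113 = -1165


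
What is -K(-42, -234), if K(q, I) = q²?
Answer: -1764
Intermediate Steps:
-K(-42, -234) = -1*(-42)² = -1*1764 = -1764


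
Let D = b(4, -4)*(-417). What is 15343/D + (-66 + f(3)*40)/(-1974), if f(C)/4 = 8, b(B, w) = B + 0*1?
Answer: -1795113/182924 ≈ -9.8134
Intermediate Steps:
b(B, w) = B (b(B, w) = B + 0 = B)
f(C) = 32 (f(C) = 4*8 = 32)
D = -1668 (D = 4*(-417) = -1668)
15343/D + (-66 + f(3)*40)/(-1974) = 15343/(-1668) + (-66 + 32*40)/(-1974) = 15343*(-1/1668) + (-66 + 1280)*(-1/1974) = -15343/1668 + 1214*(-1/1974) = -15343/1668 - 607/987 = -1795113/182924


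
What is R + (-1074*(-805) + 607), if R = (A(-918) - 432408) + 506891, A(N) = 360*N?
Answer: 609180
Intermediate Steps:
R = -255997 (R = (360*(-918) - 432408) + 506891 = (-330480 - 432408) + 506891 = -762888 + 506891 = -255997)
R + (-1074*(-805) + 607) = -255997 + (-1074*(-805) + 607) = -255997 + (864570 + 607) = -255997 + 865177 = 609180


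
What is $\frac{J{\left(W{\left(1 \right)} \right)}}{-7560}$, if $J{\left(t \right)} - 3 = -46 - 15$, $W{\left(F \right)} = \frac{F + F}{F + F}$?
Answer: $\frac{29}{3780} \approx 0.007672$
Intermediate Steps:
$W{\left(F \right)} = 1$ ($W{\left(F \right)} = \frac{2 F}{2 F} = 2 F \frac{1}{2 F} = 1$)
$J{\left(t \right)} = -58$ ($J{\left(t \right)} = 3 - 61 = -58$)
$\frac{J{\left(W{\left(1 \right)} \right)}}{-7560} = - \frac{58}{-7560} = \left(-58\right) \left(- \frac{1}{7560}\right) = \frac{29}{3780}$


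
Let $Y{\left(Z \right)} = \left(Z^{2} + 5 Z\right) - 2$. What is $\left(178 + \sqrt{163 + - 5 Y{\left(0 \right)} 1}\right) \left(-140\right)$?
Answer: $-24920 - 140 \sqrt{173} \approx -26761.0$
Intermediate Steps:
$Y{\left(Z \right)} = -2 + Z^{2} + 5 Z$
$\left(178 + \sqrt{163 + - 5 Y{\left(0 \right)} 1}\right) \left(-140\right) = \left(178 + \sqrt{163 + - 5 \left(-2 + 0^{2} + 5 \cdot 0\right) 1}\right) \left(-140\right) = \left(178 + \sqrt{163 + - 5 \left(-2 + 0 + 0\right) 1}\right) \left(-140\right) = \left(178 + \sqrt{163 + \left(-5\right) \left(-2\right) 1}\right) \left(-140\right) = \left(178 + \sqrt{163 + 10 \cdot 1}\right) \left(-140\right) = \left(178 + \sqrt{163 + 10}\right) \left(-140\right) = \left(178 + \sqrt{173}\right) \left(-140\right) = -24920 - 140 \sqrt{173}$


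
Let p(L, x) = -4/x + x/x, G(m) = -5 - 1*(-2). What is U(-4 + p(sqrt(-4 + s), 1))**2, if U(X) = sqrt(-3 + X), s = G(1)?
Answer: -10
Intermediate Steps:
G(m) = -3 (G(m) = -5 + 2 = -3)
s = -3
p(L, x) = 1 - 4/x (p(L, x) = -4/x + 1 = 1 - 4/x)
U(-4 + p(sqrt(-4 + s), 1))**2 = (sqrt(-3 + (-4 + (-4 + 1)/1)))**2 = (sqrt(-3 + (-4 + 1*(-3))))**2 = (sqrt(-3 + (-4 - 3)))**2 = (sqrt(-3 - 7))**2 = (sqrt(-10))**2 = (I*sqrt(10))**2 = -10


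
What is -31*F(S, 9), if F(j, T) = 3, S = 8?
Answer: -93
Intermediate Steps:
-31*F(S, 9) = -31*3 = -93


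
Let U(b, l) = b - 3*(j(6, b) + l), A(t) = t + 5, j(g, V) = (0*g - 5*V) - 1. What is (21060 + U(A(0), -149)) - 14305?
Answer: 7285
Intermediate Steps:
j(g, V) = -1 - 5*V (j(g, V) = (0 - 5*V) - 1 = -5*V - 1 = -1 - 5*V)
A(t) = 5 + t
U(b, l) = 3 - 3*l + 16*b (U(b, l) = b - 3*((-1 - 5*b) + l) = b - 3*(-1 + l - 5*b) = b - (-3 - 15*b + 3*l) = b + (3 - 3*l + 15*b) = 3 - 3*l + 16*b)
(21060 + U(A(0), -149)) - 14305 = (21060 + (3 - 3*(-149) + 16*(5 + 0))) - 14305 = (21060 + (3 + 447 + 16*5)) - 14305 = (21060 + (3 + 447 + 80)) - 14305 = (21060 + 530) - 14305 = 21590 - 14305 = 7285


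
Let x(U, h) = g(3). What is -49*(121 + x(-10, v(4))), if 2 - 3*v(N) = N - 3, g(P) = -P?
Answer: -5782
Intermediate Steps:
v(N) = 5/3 - N/3 (v(N) = 2/3 - (N - 3)/3 = 2/3 - (-3 + N)/3 = 2/3 + (1 - N/3) = 5/3 - N/3)
x(U, h) = -3 (x(U, h) = -1*3 = -3)
-49*(121 + x(-10, v(4))) = -49*(121 - 3) = -49*118 = -5782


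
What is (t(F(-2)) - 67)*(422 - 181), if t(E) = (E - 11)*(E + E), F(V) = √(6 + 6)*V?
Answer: 6989 + 21208*√3 ≈ 43722.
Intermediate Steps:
F(V) = 2*V*√3 (F(V) = √12*V = (2*√3)*V = 2*V*√3)
t(E) = 2*E*(-11 + E) (t(E) = (-11 + E)*(2*E) = 2*E*(-11 + E))
(t(F(-2)) - 67)*(422 - 181) = (2*(2*(-2)*√3)*(-11 + 2*(-2)*√3) - 67)*(422 - 181) = (2*(-4*√3)*(-11 - 4*√3) - 67)*241 = (-8*√3*(-11 - 4*√3) - 67)*241 = (-67 - 8*√3*(-11 - 4*√3))*241 = -16147 - 1928*√3*(-11 - 4*√3)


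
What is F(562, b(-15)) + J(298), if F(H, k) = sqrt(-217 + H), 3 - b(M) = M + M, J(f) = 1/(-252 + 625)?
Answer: 1/373 + sqrt(345) ≈ 18.577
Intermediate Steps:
J(f) = 1/373
b(M) = 3 - 2*M (b(M) = 3 - (M + M) = 3 - 2*M)
F(562, b(-15)) + J(298) = sqrt(-217 + 562) + 1/373 = sqrt(345) + 1/373 = 1/373 + sqrt(345)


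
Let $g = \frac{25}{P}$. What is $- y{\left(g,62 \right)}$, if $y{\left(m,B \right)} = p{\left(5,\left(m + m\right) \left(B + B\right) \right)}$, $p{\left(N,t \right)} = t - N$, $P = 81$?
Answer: $- \frac{5795}{81} \approx -71.543$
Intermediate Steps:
$g = \frac{25}{81} \approx 0.30864$
$y{\left(m,B \right)} = -5 + 4 B m$ ($y{\left(m,B \right)} = \left(m + m\right) \left(B + B\right) - 5 = 2 m 2 B - 5 = 4 B m - 5 = -5 + 4 B m$)
$- y{\left(g,62 \right)} = - (-5 + 4 \cdot 62 \cdot \frac{25}{81}) = - (-5 + \frac{6200}{81}) = \left(-1\right) \frac{5795}{81} = - \frac{5795}{81}$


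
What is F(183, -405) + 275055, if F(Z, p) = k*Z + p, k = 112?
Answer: 295146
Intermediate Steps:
F(Z, p) = p + 112*Z (F(Z, p) = 112*Z + p = p + 112*Z)
F(183, -405) + 275055 = (-405 + 112*183) + 275055 = (-405 + 20496) + 275055 = 20091 + 275055 = 295146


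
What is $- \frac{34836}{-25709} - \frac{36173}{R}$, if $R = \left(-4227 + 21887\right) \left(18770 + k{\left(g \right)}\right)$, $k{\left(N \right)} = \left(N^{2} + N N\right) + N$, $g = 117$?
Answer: $\frac{28461471984743}{21005278789100} \approx 1.355$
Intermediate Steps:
$k{\left(N \right)} = N + 2 N^{2}$ ($k{\left(N \right)} = \left(N^{2} + N^{2}\right) + N = 2 N^{2} + N = N + 2 N^{2}$)
$R = 817039900$ ($R = \left(-4227 + 21887\right) \left(18770 + 117 \left(1 + 2 \cdot 117\right)\right) = 17660 \left(18770 + 117 \left(1 + 234\right)\right) = 17660 \left(18770 + 117 \cdot 235\right) = 17660 \left(18770 + 27495\right) = 17660 \cdot 46265 = 817039900$)
$- \frac{34836}{-25709} - \frac{36173}{R} = - \frac{34836}{-25709} - \frac{36173}{817039900} = \left(-34836\right) \left(- \frac{1}{25709}\right) - \frac{36173}{817039900} = \frac{34836}{25709} - \frac{36173}{817039900} = \frac{28461471984743}{21005278789100}$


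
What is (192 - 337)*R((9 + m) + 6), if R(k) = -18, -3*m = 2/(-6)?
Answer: 2610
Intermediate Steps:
m = ⅑ (m = -2/(3*(-6)) = -2*(-1)/(3*6) = -⅓*(-⅓) = ⅑ ≈ 0.11111)
(192 - 337)*R((9 + m) + 6) = (192 - 337)*(-18) = -145*(-18) = 2610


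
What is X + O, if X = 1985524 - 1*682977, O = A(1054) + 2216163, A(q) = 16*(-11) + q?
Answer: 3519588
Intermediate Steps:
A(q) = -176 + q
O = 2217041 (O = (-176 + 1054) + 2216163 = 878 + 2216163 = 2217041)
X = 1302547 (X = 1985524 - 682977 = 1302547)
X + O = 1302547 + 2217041 = 3519588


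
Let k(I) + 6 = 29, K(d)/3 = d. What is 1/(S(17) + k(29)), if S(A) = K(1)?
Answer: 1/26 ≈ 0.038462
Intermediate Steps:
K(d) = 3*d
S(A) = 3 (S(A) = 3*1 = 3)
k(I) = 23 (k(I) = -6 + 29 = 23)
1/(S(17) + k(29)) = 1/(3 + 23) = 1/26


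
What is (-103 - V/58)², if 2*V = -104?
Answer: 8767521/841 ≈ 10425.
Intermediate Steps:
V = -52 (V = (½)*(-104) = -52)
(-103 - V/58)² = (-103 - 1*(-52)/58)² = (-103 + 52*(1/58))² = (-103 + 26/29)² = (-2961/29)² = 8767521/841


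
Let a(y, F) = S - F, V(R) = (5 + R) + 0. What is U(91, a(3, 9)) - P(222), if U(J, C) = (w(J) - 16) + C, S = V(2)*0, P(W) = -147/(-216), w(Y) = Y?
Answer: 4703/72 ≈ 65.319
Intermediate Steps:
P(W) = 49/72 (P(W) = -147*(-1/216) = 49/72)
V(R) = 5 + R
S = 0 (S = (5 + 2)*0 = 7*0 = 0)
a(y, F) = -F (a(y, F) = 0 - F = -F)
U(J, C) = -16 + C + J (U(J, C) = (J - 16) + C = (-16 + J) + C = -16 + C + J)
U(91, a(3, 9)) - P(222) = (-16 - 1*9 + 91) - 1*49/72 = (-16 - 9 + 91) - 49/72 = 66 - 49/72 = 4703/72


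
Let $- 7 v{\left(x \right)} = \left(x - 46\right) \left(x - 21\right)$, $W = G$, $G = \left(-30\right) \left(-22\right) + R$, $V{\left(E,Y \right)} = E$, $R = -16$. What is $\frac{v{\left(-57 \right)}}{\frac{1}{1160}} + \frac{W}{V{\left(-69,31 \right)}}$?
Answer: $- \frac{27958516}{21} \approx -1.3314 \cdot 10^{6}$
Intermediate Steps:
$G = 644$ ($G = \left(-30\right) \left(-22\right) - 16 = 660 - 16 = 644$)
$W = 644$
$v{\left(x \right)} = - \frac{\left(-46 + x\right) \left(-21 + x\right)}{7}$ ($v{\left(x \right)} = - \frac{\left(x - 46\right) \left(x - 21\right)}{7} = - \frac{\left(-46 + x\right) \left(-21 + x\right)}{7}$)
$\frac{v{\left(-57 \right)}}{\frac{1}{1160}} + \frac{W}{V{\left(-69,31 \right)}} = \frac{-138 - \frac{\left(-57\right)^{2}}{7} + \frac{67}{7} \left(-57\right)}{\frac{1}{1160}} + \frac{644}{-69} = \left(-138 - \frac{3249}{7} - \frac{3819}{7}\right) \frac{1}{\frac{1}{1160}} + 644 \left(- \frac{1}{69}\right) = \left(-138 - \frac{3249}{7} - \frac{3819}{7}\right) 1160 - \frac{28}{3} = \left(- \frac{8034}{7}\right) 1160 - \frac{28}{3} = - \frac{9319440}{7} - \frac{28}{3} = - \frac{27958516}{21}$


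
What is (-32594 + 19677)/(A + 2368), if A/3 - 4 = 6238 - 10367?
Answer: 12917/10007 ≈ 1.2908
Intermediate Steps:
A = -12375 (A = 12 + 3*(6238 - 10367) = 12 + 3*(-4129) = 12 - 12387 = -12375)
(-32594 + 19677)/(A + 2368) = (-32594 + 19677)/(-12375 + 2368) = -12917/(-10007) = -12917*(-1/10007) = 12917/10007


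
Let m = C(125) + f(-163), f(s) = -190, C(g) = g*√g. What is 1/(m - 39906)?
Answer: -40096/1605736091 - 625*√5/1605736091 ≈ -2.5841e-5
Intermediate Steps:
C(g) = g^(3/2)
m = -190 + 625*√5 (m = 125^(3/2) - 190 = 625*√5 - 190 = -190 + 625*√5 ≈ 1207.5)
1/(m - 39906) = 1/((-190 + 625*√5) - 39906) = 1/(-40096 + 625*√5)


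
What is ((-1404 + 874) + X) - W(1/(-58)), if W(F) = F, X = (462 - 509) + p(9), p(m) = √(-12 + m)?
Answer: -33465/58 + I*√3 ≈ -576.98 + 1.732*I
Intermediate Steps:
X = -47 + I*√3 (X = (462 - 509) + √(-12 + 9) = -47 + √(-3) = -47 + I*√3 ≈ -47.0 + 1.732*I)
((-1404 + 874) + X) - W(1/(-58)) = ((-1404 + 874) + (-47 + I*√3)) - 1/(-58) = (-530 + (-47 + I*√3)) - 1*(-1/58) = (-577 + I*√3) + 1/58 = -33465/58 + I*√3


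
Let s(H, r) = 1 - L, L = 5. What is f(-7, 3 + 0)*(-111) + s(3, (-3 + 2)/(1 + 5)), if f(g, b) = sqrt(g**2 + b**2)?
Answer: -4 - 111*sqrt(58) ≈ -849.35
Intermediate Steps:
s(H, r) = -4 (s(H, r) = 1 - 1*5 = 1 - 5 = -4)
f(g, b) = sqrt(b**2 + g**2)
f(-7, 3 + 0)*(-111) + s(3, (-3 + 2)/(1 + 5)) = sqrt((3 + 0)**2 + (-7)**2)*(-111) - 4 = sqrt(3**2 + 49)*(-111) - 4 = sqrt(9 + 49)*(-111) - 4 = sqrt(58)*(-111) - 4 = -111*sqrt(58) - 4 = -4 - 111*sqrt(58)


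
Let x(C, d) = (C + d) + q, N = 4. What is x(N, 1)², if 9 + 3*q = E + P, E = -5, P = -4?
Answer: 1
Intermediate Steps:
q = -6 (q = -3 + (-5 - 4)/3 = -3 + (⅓)*(-9) = -3 - 3 = -6)
x(C, d) = -6 + C + d (x(C, d) = (C + d) - 6 = -6 + C + d)
x(N, 1)² = (-6 + 4 + 1)² = (-1)² = 1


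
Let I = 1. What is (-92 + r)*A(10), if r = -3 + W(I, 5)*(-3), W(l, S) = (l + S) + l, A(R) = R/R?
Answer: -116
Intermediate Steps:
A(R) = 1
W(l, S) = S + 2*l (W(l, S) = (S + l) + l = S + 2*l)
r = -24 (r = -3 + (5 + 2*1)*(-3) = -3 + (5 + 2)*(-3) = -3 + 7*(-3) = -3 - 21 = -24)
(-92 + r)*A(10) = (-92 - 24)*1 = -116*1 = -116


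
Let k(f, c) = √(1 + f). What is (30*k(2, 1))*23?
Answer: 690*√3 ≈ 1195.1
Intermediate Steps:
(30*k(2, 1))*23 = (30*√(1 + 2))*23 = (30*√3)*23 = 690*√3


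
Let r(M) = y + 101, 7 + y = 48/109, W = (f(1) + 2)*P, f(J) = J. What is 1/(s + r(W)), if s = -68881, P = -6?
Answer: -109/7497735 ≈ -1.4538e-5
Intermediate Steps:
W = -18 (W = (1 + 2)*(-6) = 3*(-6) = -18)
y = -715/109 (y = -7 + 48/109 = -715/109 ≈ -6.5596)
r(M) = 10294/109 (r(M) = -715/109 + 101 = 10294/109)
1/(s + r(W)) = 1/(-68881 + 10294/109) = 1/(-7497735/109) = -109/7497735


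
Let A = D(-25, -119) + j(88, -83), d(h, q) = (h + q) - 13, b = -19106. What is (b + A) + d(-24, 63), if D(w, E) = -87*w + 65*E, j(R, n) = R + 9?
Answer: -24543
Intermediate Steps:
j(R, n) = 9 + R
d(h, q) = -13 + h + q
A = -5463 (A = (-87*(-25) + 65*(-119)) + (9 + 88) = (2175 - 7735) + 97 = -5560 + 97 = -5463)
(b + A) + d(-24, 63) = (-19106 - 5463) + (-13 - 24 + 63) = -24569 + 26 = -24543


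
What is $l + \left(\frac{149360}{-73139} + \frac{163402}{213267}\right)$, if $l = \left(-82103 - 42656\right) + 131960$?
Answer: $\frac{112302268448471}{15598135113} \approx 7199.7$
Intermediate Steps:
$l = 7201$ ($l = \left(-82103 - 42656\right) + 131960 = -124759 + 131960 = 7201$)
$l + \left(\frac{149360}{-73139} + \frac{163402}{213267}\right) = 7201 + \left(\frac{149360}{-73139} + \frac{163402}{213267}\right) = 7201 + \left(149360 \left(- \frac{1}{73139}\right) + 163402 \cdot \frac{1}{213267}\right) = 7201 + \left(- \frac{149360}{73139} + \frac{163402}{213267}\right) = 7201 - \frac{19902500242}{15598135113} = \frac{112302268448471}{15598135113}$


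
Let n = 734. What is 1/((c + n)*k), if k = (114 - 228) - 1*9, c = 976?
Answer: -1/210330 ≈ -4.7544e-6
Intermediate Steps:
k = -123 (k = -114 - 9 = -123)
1/((c + n)*k) = 1/((976 + 734)*(-123)) = -1/123/1710 = (1/1710)*(-1/123) = -1/210330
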